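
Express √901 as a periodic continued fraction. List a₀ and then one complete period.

[30; 60]

a₀ = ⌊√901⌋ = 30.
With m₀=0, d₀=1 and mₖ₊₁ = dₖaₖ − mₖ, dₖ₊₁ = (n − mₖ₊₁²)/dₖ, aₖ₊₁ = ⌊(a₀+mₖ₊₁)/dₖ₊₁⌋:
  k=1: m=30, d=1, a=60
d=1 and a=2a₀=60 at k=1, so the next step gives (m, d) = (30, 1) again — its k=1 value — and the period has length 1.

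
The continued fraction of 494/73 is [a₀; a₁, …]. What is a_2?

3

494 = 6·73 + 56   →  a_0 = 6
73 = 1·56 + 17   →  a_1 = 1
56 = 3·17 + 5   →  a_2 = 3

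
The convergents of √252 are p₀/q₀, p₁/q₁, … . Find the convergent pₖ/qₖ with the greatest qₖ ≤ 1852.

28209/1777

√252 = [15; 1, 6, 1, 30, …] (period length 4).
Convergents:
  p_0/q_0 = 15/1
  p_1/q_1 = 16/1
  p_2/q_2 = 111/7
  p_3/q_3 = 127/8
  p_4/q_4 = 3921/247
  p_5/q_5 = 4048/255
  p_6/q_6 = 28209/1777
  p_7/q_7 = 32257/2032
q_6 = 1777 ≤ 1852 < 2032 = q_7, so the answer is 28209/1777.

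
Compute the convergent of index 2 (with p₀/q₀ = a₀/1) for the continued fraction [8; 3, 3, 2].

Using pₖ = aₖpₖ₋₁ + pₖ₋₂, qₖ = aₖqₖ₋₁ + qₖ₋₂ (with p₋₁=1, p₋₂=0, q₋₁=0, q₋₂=1):
  k=0: a=8, p=8, q=1
  k=1: a=3, p=25, q=3
  k=2: a=3, p=83, q=10

83/10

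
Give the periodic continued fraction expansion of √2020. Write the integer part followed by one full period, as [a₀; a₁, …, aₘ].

a₀ = ⌊√2020⌋ = 44.
With m₀=0, d₀=1 and mₖ₊₁ = dₖaₖ − mₖ, dₖ₊₁ = (n − mₖ₊₁²)/dₖ, aₖ₊₁ = ⌊(a₀+mₖ₊₁)/dₖ₊₁⌋:
  k=1: m=44, d=84, a=1
  k=2: m=40, d=5, a=16
  k=3: m=40, d=84, a=1
  k=4: m=44, d=1, a=88
d=1 and a=2a₀=88 at k=4, so the next step gives (m, d) = (44, 84) again — its k=1 value — and the period has length 4.

[44; 1, 16, 1, 88]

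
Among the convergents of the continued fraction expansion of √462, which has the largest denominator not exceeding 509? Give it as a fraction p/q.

√462 = [21; 2, 42, …] (period length 2).
Convergents:
  p_0/q_0 = 21/1
  p_1/q_1 = 43/2
  p_2/q_2 = 1827/85
  p_3/q_3 = 3697/172
  p_4/q_4 = 157101/7309
q_3 = 172 ≤ 509 < 7309 = q_4, so the answer is 3697/172.

3697/172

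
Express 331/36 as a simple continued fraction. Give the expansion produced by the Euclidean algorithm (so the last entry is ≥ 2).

[9; 5, 7]

331 = 9×36 + 7
36 = 5×7 + 1
7 = 7×1 + 0  (stop)
So 331/36 = [9; 5, 7].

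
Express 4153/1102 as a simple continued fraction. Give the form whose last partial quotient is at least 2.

[3; 1, 3, 3, 9, 9]

4153 = 3×1102 + 847
1102 = 1×847 + 255
847 = 3×255 + 82
255 = 3×82 + 9
82 = 9×9 + 1
9 = 9×1 + 0  (stop)
So 4153/1102 = [3; 1, 3, 3, 9, 9].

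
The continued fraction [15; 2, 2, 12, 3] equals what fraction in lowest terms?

2942/191

Fold from the inside: start with 3/1.
  12 + 1/3 = 37/3
  2 + 3/37 = 77/37
  2 + 37/77 = 191/77
  15 + 77/191 = 2942/191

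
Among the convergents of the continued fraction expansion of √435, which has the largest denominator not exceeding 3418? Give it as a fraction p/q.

42631/2044

√435 = [20; 1, 5, 1, 40, …] (period length 4).
Convergents:
  p_0/q_0 = 20/1
  p_1/q_1 = 21/1
  p_2/q_2 = 125/6
  p_3/q_3 = 146/7
  p_4/q_4 = 5965/286
  p_5/q_5 = 6111/293
  p_6/q_6 = 36520/1751
  p_7/q_7 = 42631/2044
  p_8/q_8 = 1741760/83511
q_7 = 2044 ≤ 3418 < 83511 = q_8, so the answer is 42631/2044.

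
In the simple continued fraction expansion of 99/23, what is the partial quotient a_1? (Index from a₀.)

3

99 = 4·23 + 7   →  a_0 = 4
23 = 3·7 + 2   →  a_1 = 3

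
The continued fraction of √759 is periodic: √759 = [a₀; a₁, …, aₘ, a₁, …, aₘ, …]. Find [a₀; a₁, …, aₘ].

a₀ = ⌊√759⌋ = 27.
With m₀=0, d₀=1 and mₖ₊₁ = dₖaₖ − mₖ, dₖ₊₁ = (n − mₖ₊₁²)/dₖ, aₖ₊₁ = ⌊(a₀+mₖ₊₁)/dₖ₊₁⌋:
  k=1: m=27, d=30, a=1
  k=2: m=3, d=25, a=1
  k=3: m=22, d=11, a=4
  k=4: m=22, d=25, a=1
  k=5: m=3, d=30, a=1
  k=6: m=27, d=1, a=54
d=1 and a=2a₀=54 at k=6, so the next step gives (m, d) = (27, 30) again — its k=1 value — and the period has length 6.

[27; 1, 1, 4, 1, 1, 54]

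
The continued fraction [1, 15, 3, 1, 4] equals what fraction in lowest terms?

309/290

Fold from the inside: start with 4/1.
  1 + 1/4 = 5/4
  3 + 4/5 = 19/5
  15 + 5/19 = 290/19
  1 + 19/290 = 309/290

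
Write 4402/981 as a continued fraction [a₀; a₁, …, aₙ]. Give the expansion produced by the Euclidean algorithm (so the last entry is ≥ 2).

[4; 2, 19, 8, 3]

4402 = 4×981 + 478
981 = 2×478 + 25
478 = 19×25 + 3
25 = 8×3 + 1
3 = 3×1 + 0  (stop)
So 4402/981 = [4; 2, 19, 8, 3].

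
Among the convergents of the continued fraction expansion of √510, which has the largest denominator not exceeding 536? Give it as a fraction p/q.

√510 = [22; 1, 1, 2, 1, 1, 44, …] (period length 6).
Convergents:
  p_0/q_0 = 22/1
  p_1/q_1 = 23/1
  p_2/q_2 = 45/2
  p_3/q_3 = 113/5
  p_4/q_4 = 158/7
  p_5/q_5 = 271/12
  p_6/q_6 = 12082/535
  p_7/q_7 = 12353/547
q_6 = 535 ≤ 536 < 547 = q_7, so the answer is 12082/535.

12082/535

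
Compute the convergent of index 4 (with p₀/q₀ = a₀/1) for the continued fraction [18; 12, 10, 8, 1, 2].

19909/1101

Using pₖ = aₖpₖ₋₁ + pₖ₋₂, qₖ = aₖqₖ₋₁ + qₖ₋₂ (with p₋₁=1, p₋₂=0, q₋₁=0, q₋₂=1):
  k=0: a=18, p=18, q=1
  k=1: a=12, p=217, q=12
  k=2: a=10, p=2188, q=121
  k=3: a=8, p=17721, q=980
  k=4: a=1, p=19909, q=1101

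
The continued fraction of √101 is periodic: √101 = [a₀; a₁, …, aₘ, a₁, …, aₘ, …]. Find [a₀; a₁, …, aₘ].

a₀ = ⌊√101⌋ = 10.
With m₀=0, d₀=1 and mₖ₊₁ = dₖaₖ − mₖ, dₖ₊₁ = (n − mₖ₊₁²)/dₖ, aₖ₊₁ = ⌊(a₀+mₖ₊₁)/dₖ₊₁⌋:
  k=1: m=10, d=1, a=20
d=1 and a=2a₀=20 at k=1, so the next step gives (m, d) = (10, 1) again — its k=1 value — and the period has length 1.

[10; 20]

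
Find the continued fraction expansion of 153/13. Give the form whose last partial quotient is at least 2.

[11; 1, 3, 3]

153 = 11*13 + 10
13 = 1*10 + 3
10 = 3*3 + 1
3 = 3*1 + 0  (stop)
So 153/13 = [11; 1, 3, 3].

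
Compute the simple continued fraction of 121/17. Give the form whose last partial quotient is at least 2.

121 = 7*17 + 2
17 = 8*2 + 1
2 = 2*1 + 0  (stop)
So 121/17 = [7; 8, 2].

[7; 8, 2]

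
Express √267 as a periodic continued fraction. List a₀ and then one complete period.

a₀ = ⌊√267⌋ = 16.
With m₀=0, d₀=1 and mₖ₊₁ = dₖaₖ − mₖ, dₖ₊₁ = (n − mₖ₊₁²)/dₖ, aₖ₊₁ = ⌊(a₀+mₖ₊₁)/dₖ₊₁⌋:
  k=1: m=16, d=11, a=2
  k=2: m=6, d=21, a=1
  k=3: m=15, d=2, a=15
  k=4: m=15, d=21, a=1
  k=5: m=6, d=11, a=2
  k=6: m=16, d=1, a=32
d=1 and a=2a₀=32 at k=6, so the next step gives (m, d) = (16, 11) again — its k=1 value — and the period has length 6.

[16; 2, 1, 15, 1, 2, 32]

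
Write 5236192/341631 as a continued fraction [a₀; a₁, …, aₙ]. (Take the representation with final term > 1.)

[15; 3, 17, 3, 9, 2, 15, 7]

5236192 = 15×341631 + 111727
341631 = 3×111727 + 6450
111727 = 17×6450 + 2077
6450 = 3×2077 + 219
2077 = 9×219 + 106
219 = 2×106 + 7
106 = 15×7 + 1
7 = 7×1 + 0  (stop)
So 5236192/341631 = [15; 3, 17, 3, 9, 2, 15, 7].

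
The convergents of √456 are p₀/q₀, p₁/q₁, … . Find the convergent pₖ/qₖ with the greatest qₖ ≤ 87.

√456 = [21; 2, 1, 4, 1, 2, 42, …] (period length 6).
Convergents:
  p_0/q_0 = 21/1
  p_1/q_1 = 43/2
  p_2/q_2 = 64/3
  p_3/q_3 = 299/14
  p_4/q_4 = 363/17
  p_5/q_5 = 1025/48
  p_6/q_6 = 43413/2033
q_5 = 48 ≤ 87 < 2033 = q_6, so the answer is 1025/48.

1025/48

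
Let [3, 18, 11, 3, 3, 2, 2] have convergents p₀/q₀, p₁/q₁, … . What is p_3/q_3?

Using pₖ = aₖpₖ₋₁ + pₖ₋₂, qₖ = aₖqₖ₋₁ + qₖ₋₂ (with p₋₁=1, p₋₂=0, q₋₁=0, q₋₂=1):
  k=0: a=3, p=3, q=1
  k=1: a=18, p=55, q=18
  k=2: a=11, p=608, q=199
  k=3: a=3, p=1879, q=615

1879/615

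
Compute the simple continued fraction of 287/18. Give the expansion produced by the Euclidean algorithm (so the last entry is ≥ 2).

287 = 15*18 + 17
18 = 1*17 + 1
17 = 17*1 + 0  (stop)
So 287/18 = [15; 1, 17].

[15; 1, 17]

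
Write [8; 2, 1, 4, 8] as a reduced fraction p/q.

961/115

Fold from the inside: start with 8/1.
  4 + 1/8 = 33/8
  1 + 8/33 = 41/33
  2 + 33/41 = 115/41
  8 + 41/115 = 961/115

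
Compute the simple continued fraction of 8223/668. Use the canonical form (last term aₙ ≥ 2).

[12; 3, 4, 2, 2, 9]

8223 = 12*668 + 207
668 = 3*207 + 47
207 = 4*47 + 19
47 = 2*19 + 9
19 = 2*9 + 1
9 = 9*1 + 0  (stop)
So 8223/668 = [12; 3, 4, 2, 2, 9].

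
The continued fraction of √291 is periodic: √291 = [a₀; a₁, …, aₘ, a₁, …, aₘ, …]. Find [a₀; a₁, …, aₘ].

a₀ = ⌊√291⌋ = 17.
With m₀=0, d₀=1 and mₖ₊₁ = dₖaₖ − mₖ, dₖ₊₁ = (n − mₖ₊₁²)/dₖ, aₖ₊₁ = ⌊(a₀+mₖ₊₁)/dₖ₊₁⌋:
  k=1: m=17, d=2, a=17
  k=2: m=17, d=1, a=34
d=1 and a=2a₀=34 at k=2, so the next step gives (m, d) = (17, 2) again — its k=1 value — and the period has length 2.

[17; 17, 34]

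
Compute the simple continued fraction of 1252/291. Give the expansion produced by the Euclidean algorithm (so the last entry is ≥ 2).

1252 = 4·291 + 88
291 = 3·88 + 27
88 = 3·27 + 7
27 = 3·7 + 6
7 = 1·6 + 1
6 = 6·1 + 0  (stop)
So 1252/291 = [4; 3, 3, 3, 1, 6].

[4; 3, 3, 3, 1, 6]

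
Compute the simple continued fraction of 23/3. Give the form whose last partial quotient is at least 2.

23 = 7·3 + 2
3 = 1·2 + 1
2 = 2·1 + 0  (stop)
So 23/3 = [7; 1, 2].

[7; 1, 2]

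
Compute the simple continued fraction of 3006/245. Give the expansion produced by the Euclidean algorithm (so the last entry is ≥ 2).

[12; 3, 1, 2, 2, 9]

3006 = 12*245 + 66
245 = 3*66 + 47
66 = 1*47 + 19
47 = 2*19 + 9
19 = 2*9 + 1
9 = 9*1 + 0  (stop)
So 3006/245 = [12; 3, 1, 2, 2, 9].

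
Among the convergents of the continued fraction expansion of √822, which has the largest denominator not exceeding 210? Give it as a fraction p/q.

√822 = [28; 1, 2, 28, 2, 1, 56, …] (period length 6).
Convergents:
  p_0/q_0 = 28/1
  p_1/q_1 = 29/1
  p_2/q_2 = 86/3
  p_3/q_3 = 2437/85
  p_4/q_4 = 4960/173
  p_5/q_5 = 7397/258
q_4 = 173 ≤ 210 < 258 = q_5, so the answer is 4960/173.

4960/173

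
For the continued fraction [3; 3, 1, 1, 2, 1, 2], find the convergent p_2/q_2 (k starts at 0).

13/4

Using pₖ = aₖpₖ₋₁ + pₖ₋₂, qₖ = aₖqₖ₋₁ + qₖ₋₂ (with p₋₁=1, p₋₂=0, q₋₁=0, q₋₂=1):
  k=0: a=3, p=3, q=1
  k=1: a=3, p=10, q=3
  k=2: a=1, p=13, q=4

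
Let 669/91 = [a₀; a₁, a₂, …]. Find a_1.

2

669 = 7·91 + 32   →  a_0 = 7
91 = 2·32 + 27   →  a_1 = 2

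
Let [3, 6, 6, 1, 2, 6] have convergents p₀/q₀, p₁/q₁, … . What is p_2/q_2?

Using pₖ = aₖpₖ₋₁ + pₖ₋₂, qₖ = aₖqₖ₋₁ + qₖ₋₂ (with p₋₁=1, p₋₂=0, q₋₁=0, q₋₂=1):
  k=0: a=3, p=3, q=1
  k=1: a=6, p=19, q=6
  k=2: a=6, p=117, q=37

117/37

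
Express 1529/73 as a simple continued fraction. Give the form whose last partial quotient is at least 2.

1529 = 20·73 + 69
73 = 1·69 + 4
69 = 17·4 + 1
4 = 4·1 + 0  (stop)
So 1529/73 = [20; 1, 17, 4].

[20; 1, 17, 4]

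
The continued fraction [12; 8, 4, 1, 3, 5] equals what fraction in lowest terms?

9952/821

Using pₖ = aₖpₖ₋₁ + pₖ₋₂ and qₖ = aₖqₖ₋₁ + qₖ₋₂:
  k=0: a=12, p=12, q=1
  k=1: a=8, p=97, q=8
  k=2: a=4, p=400, q=33
  k=3: a=1, p=497, q=41
  k=4: a=3, p=1891, q=156
  k=5: a=5, p=9952, q=821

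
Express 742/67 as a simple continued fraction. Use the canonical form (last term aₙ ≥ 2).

742 = 11·67 + 5
67 = 13·5 + 2
5 = 2·2 + 1
2 = 2·1 + 0  (stop)
So 742/67 = [11; 13, 2, 2].

[11; 13, 2, 2]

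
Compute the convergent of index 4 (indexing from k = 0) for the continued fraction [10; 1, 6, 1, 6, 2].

Using pₖ = aₖpₖ₋₁ + pₖ₋₂, qₖ = aₖqₖ₋₁ + qₖ₋₂ (with p₋₁=1, p₋₂=0, q₋₁=0, q₋₂=1):
  k=0: a=10, p=10, q=1
  k=1: a=1, p=11, q=1
  k=2: a=6, p=76, q=7
  k=3: a=1, p=87, q=8
  k=4: a=6, p=598, q=55

598/55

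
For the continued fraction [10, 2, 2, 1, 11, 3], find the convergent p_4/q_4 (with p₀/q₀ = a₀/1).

Using pₖ = aₖpₖ₋₁ + pₖ₋₂, qₖ = aₖqₖ₋₁ + qₖ₋₂ (with p₋₁=1, p₋₂=0, q₋₁=0, q₋₂=1):
  k=0: a=10, p=10, q=1
  k=1: a=2, p=21, q=2
  k=2: a=2, p=52, q=5
  k=3: a=1, p=73, q=7
  k=4: a=11, p=855, q=82

855/82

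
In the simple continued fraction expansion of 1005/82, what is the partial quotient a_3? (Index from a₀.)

9

1005 = 12·82 + 21   →  a_0 = 12
82 = 3·21 + 19   →  a_1 = 3
21 = 1·19 + 2   →  a_2 = 1
19 = 9·2 + 1   →  a_3 = 9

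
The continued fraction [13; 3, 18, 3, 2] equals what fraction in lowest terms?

Fold from the inside: start with 2/1.
  3 + 1/2 = 7/2
  18 + 2/7 = 128/7
  3 + 7/128 = 391/128
  13 + 128/391 = 5211/391

5211/391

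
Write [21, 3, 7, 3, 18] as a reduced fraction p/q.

26947/1264

Using pₖ = aₖpₖ₋₁ + pₖ₋₂ and qₖ = aₖqₖ₋₁ + qₖ₋₂:
  k=0: a=21, p=21, q=1
  k=1: a=3, p=64, q=3
  k=2: a=7, p=469, q=22
  k=3: a=3, p=1471, q=69
  k=4: a=18, p=26947, q=1264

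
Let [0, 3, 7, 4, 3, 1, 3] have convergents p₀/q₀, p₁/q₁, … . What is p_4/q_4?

Using pₖ = aₖpₖ₋₁ + pₖ₋₂, qₖ = aₖqₖ₋₁ + qₖ₋₂ (with p₋₁=1, p₋₂=0, q₋₁=0, q₋₂=1):
  k=0: a=0, p=0, q=1
  k=1: a=3, p=1, q=3
  k=2: a=7, p=7, q=22
  k=3: a=4, p=29, q=91
  k=4: a=3, p=94, q=295

94/295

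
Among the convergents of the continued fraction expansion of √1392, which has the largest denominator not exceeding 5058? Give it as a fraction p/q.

116443/3121

√1392 = [37; 3, 4, 3, 74, …] (period length 4).
Convergents:
  p_0/q_0 = 37/1
  p_1/q_1 = 112/3
  p_2/q_2 = 485/13
  p_3/q_3 = 1567/42
  p_4/q_4 = 116443/3121
  p_5/q_5 = 350896/9405
q_4 = 3121 ≤ 5058 < 9405 = q_5, so the answer is 116443/3121.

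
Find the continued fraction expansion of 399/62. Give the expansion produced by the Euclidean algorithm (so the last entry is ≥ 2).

[6; 2, 3, 2, 1, 2]

399 = 6·62 + 27
62 = 2·27 + 8
27 = 3·8 + 3
8 = 2·3 + 2
3 = 1·2 + 1
2 = 2·1 + 0  (stop)
So 399/62 = [6; 2, 3, 2, 1, 2].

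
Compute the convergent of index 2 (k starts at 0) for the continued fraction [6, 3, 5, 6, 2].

101/16

Using pₖ = aₖpₖ₋₁ + pₖ₋₂, qₖ = aₖqₖ₋₁ + qₖ₋₂ (with p₋₁=1, p₋₂=0, q₋₁=0, q₋₂=1):
  k=0: a=6, p=6, q=1
  k=1: a=3, p=19, q=3
  k=2: a=5, p=101, q=16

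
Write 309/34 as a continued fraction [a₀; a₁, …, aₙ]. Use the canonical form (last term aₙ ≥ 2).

[9; 11, 3]

309 = 9*34 + 3
34 = 11*3 + 1
3 = 3*1 + 0  (stop)
So 309/34 = [9; 11, 3].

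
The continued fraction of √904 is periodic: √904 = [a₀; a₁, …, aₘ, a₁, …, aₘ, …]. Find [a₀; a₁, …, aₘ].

[30; 15, 60]

a₀ = ⌊√904⌋ = 30.
With m₀=0, d₀=1 and mₖ₊₁ = dₖaₖ − mₖ, dₖ₊₁ = (n − mₖ₊₁²)/dₖ, aₖ₊₁ = ⌊(a₀+mₖ₊₁)/dₖ₊₁⌋:
  k=1: m=30, d=4, a=15
  k=2: m=30, d=1, a=60
d=1 and a=2a₀=60 at k=2, so the next step gives (m, d) = (30, 4) again — its k=1 value — and the period has length 2.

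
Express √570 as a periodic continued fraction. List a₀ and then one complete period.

a₀ = ⌊√570⌋ = 23.
With m₀=0, d₀=1 and mₖ₊₁ = dₖaₖ − mₖ, dₖ₊₁ = (n − mₖ₊₁²)/dₖ, aₖ₊₁ = ⌊(a₀+mₖ₊₁)/dₖ₊₁⌋:
  k=1: m=23, d=41, a=1
  k=2: m=18, d=6, a=6
  k=3: m=18, d=41, a=1
  k=4: m=23, d=1, a=46
d=1 and a=2a₀=46 at k=4, so the next step gives (m, d) = (23, 41) again — its k=1 value — and the period has length 4.

[23; 1, 6, 1, 46]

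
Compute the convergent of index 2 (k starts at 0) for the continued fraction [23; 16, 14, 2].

5189/225

Using pₖ = aₖpₖ₋₁ + pₖ₋₂, qₖ = aₖqₖ₋₁ + qₖ₋₂ (with p₋₁=1, p₋₂=0, q₋₁=0, q₋₂=1):
  k=0: a=23, p=23, q=1
  k=1: a=16, p=369, q=16
  k=2: a=14, p=5189, q=225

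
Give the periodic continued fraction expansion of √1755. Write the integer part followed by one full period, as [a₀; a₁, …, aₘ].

a₀ = ⌊√1755⌋ = 41.
With m₀=0, d₀=1 and mₖ₊₁ = dₖaₖ − mₖ, dₖ₊₁ = (n − mₖ₊₁²)/dₖ, aₖ₊₁ = ⌊(a₀+mₖ₊₁)/dₖ₊₁⌋:
  k=1: m=41, d=74, a=1
  k=2: m=33, d=9, a=8
  k=3: m=39, d=26, a=3
  k=4: m=39, d=9, a=8
  k=5: m=33, d=74, a=1
  k=6: m=41, d=1, a=82
d=1 and a=2a₀=82 at k=6, so the next step gives (m, d) = (41, 74) again — its k=1 value — and the period has length 6.

[41; 1, 8, 3, 8, 1, 82]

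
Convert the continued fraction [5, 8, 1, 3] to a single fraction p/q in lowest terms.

179/35

Using pₖ = aₖpₖ₋₁ + pₖ₋₂ and qₖ = aₖqₖ₋₁ + qₖ₋₂:
  k=0: a=5, p=5, q=1
  k=1: a=8, p=41, q=8
  k=2: a=1, p=46, q=9
  k=3: a=3, p=179, q=35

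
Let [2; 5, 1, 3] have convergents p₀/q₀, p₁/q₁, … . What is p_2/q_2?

13/6

Using pₖ = aₖpₖ₋₁ + pₖ₋₂, qₖ = aₖqₖ₋₁ + qₖ₋₂ (with p₋₁=1, p₋₂=0, q₋₁=0, q₋₂=1):
  k=0: a=2, p=2, q=1
  k=1: a=5, p=11, q=5
  k=2: a=1, p=13, q=6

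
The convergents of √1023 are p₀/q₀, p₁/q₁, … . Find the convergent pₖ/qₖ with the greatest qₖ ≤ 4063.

128929/4031

√1023 = [31; 1, 62, …] (period length 2).
Convergents:
  p_0/q_0 = 31/1
  p_1/q_1 = 32/1
  p_2/q_2 = 2015/63
  p_3/q_3 = 2047/64
  p_4/q_4 = 128929/4031
  p_5/q_5 = 130976/4095
q_4 = 4031 ≤ 4063 < 4095 = q_5, so the answer is 128929/4031.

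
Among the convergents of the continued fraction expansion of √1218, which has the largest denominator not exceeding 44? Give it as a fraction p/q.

349/10

√1218 = [34; 1, 8, 1, 68, …] (period length 4).
Convergents:
  p_0/q_0 = 34/1
  p_1/q_1 = 35/1
  p_2/q_2 = 314/9
  p_3/q_3 = 349/10
  p_4/q_4 = 24046/689
q_3 = 10 ≤ 44 < 689 = q_4, so the answer is 349/10.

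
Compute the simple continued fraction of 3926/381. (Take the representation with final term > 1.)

[10; 3, 3, 1, 1, 16]

3926 = 10·381 + 116
381 = 3·116 + 33
116 = 3·33 + 17
33 = 1·17 + 16
17 = 1·16 + 1
16 = 16·1 + 0  (stop)
So 3926/381 = [10; 3, 3, 1, 1, 16].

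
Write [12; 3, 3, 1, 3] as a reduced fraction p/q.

Using pₖ = aₖpₖ₋₁ + pₖ₋₂ and qₖ = aₖqₖ₋₁ + qₖ₋₂:
  k=0: a=12, p=12, q=1
  k=1: a=3, p=37, q=3
  k=2: a=3, p=123, q=10
  k=3: a=1, p=160, q=13
  k=4: a=3, p=603, q=49

603/49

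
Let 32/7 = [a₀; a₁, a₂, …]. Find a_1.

32 = 4·7 + 4   →  a_0 = 4
7 = 1·4 + 3   →  a_1 = 1

1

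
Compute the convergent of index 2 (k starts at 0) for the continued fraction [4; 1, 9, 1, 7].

Using pₖ = aₖpₖ₋₁ + pₖ₋₂, qₖ = aₖqₖ₋₁ + qₖ₋₂ (with p₋₁=1, p₋₂=0, q₋₁=0, q₋₂=1):
  k=0: a=4, p=4, q=1
  k=1: a=1, p=5, q=1
  k=2: a=9, p=49, q=10

49/10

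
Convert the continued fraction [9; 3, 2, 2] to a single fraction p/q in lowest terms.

158/17

Using pₖ = aₖpₖ₋₁ + pₖ₋₂ and qₖ = aₖqₖ₋₁ + qₖ₋₂:
  k=0: a=9, p=9, q=1
  k=1: a=3, p=28, q=3
  k=2: a=2, p=65, q=7
  k=3: a=2, p=158, q=17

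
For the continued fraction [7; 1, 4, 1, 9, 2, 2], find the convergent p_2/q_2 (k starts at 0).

Using pₖ = aₖpₖ₋₁ + pₖ₋₂, qₖ = aₖqₖ₋₁ + qₖ₋₂ (with p₋₁=1, p₋₂=0, q₋₁=0, q₋₂=1):
  k=0: a=7, p=7, q=1
  k=1: a=1, p=8, q=1
  k=2: a=4, p=39, q=5

39/5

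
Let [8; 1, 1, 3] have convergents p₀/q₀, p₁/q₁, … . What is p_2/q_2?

17/2

Using pₖ = aₖpₖ₋₁ + pₖ₋₂, qₖ = aₖqₖ₋₁ + qₖ₋₂ (with p₋₁=1, p₋₂=0, q₋₁=0, q₋₂=1):
  k=0: a=8, p=8, q=1
  k=1: a=1, p=9, q=1
  k=2: a=1, p=17, q=2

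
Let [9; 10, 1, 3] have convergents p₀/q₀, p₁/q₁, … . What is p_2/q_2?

Using pₖ = aₖpₖ₋₁ + pₖ₋₂, qₖ = aₖqₖ₋₁ + qₖ₋₂ (with p₋₁=1, p₋₂=0, q₋₁=0, q₋₂=1):
  k=0: a=9, p=9, q=1
  k=1: a=10, p=91, q=10
  k=2: a=1, p=100, q=11

100/11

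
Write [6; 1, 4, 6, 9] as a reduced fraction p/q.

Using pₖ = aₖpₖ₋₁ + pₖ₋₂ and qₖ = aₖqₖ₋₁ + qₖ₋₂:
  k=0: a=6, p=6, q=1
  k=1: a=1, p=7, q=1
  k=2: a=4, p=34, q=5
  k=3: a=6, p=211, q=31
  k=4: a=9, p=1933, q=284

1933/284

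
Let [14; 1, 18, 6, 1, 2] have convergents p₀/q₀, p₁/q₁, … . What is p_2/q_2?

Using pₖ = aₖpₖ₋₁ + pₖ₋₂, qₖ = aₖqₖ₋₁ + qₖ₋₂ (with p₋₁=1, p₋₂=0, q₋₁=0, q₋₂=1):
  k=0: a=14, p=14, q=1
  k=1: a=1, p=15, q=1
  k=2: a=18, p=284, q=19

284/19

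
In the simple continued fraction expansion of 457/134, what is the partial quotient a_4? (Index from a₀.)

2

457 = 3·134 + 55   →  a_0 = 3
134 = 2·55 + 24   →  a_1 = 2
55 = 2·24 + 7   →  a_2 = 2
24 = 3·7 + 3   →  a_3 = 3
7 = 2·3 + 1   →  a_4 = 2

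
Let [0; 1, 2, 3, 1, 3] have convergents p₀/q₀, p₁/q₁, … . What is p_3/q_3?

Using pₖ = aₖpₖ₋₁ + pₖ₋₂, qₖ = aₖqₖ₋₁ + qₖ₋₂ (with p₋₁=1, p₋₂=0, q₋₁=0, q₋₂=1):
  k=0: a=0, p=0, q=1
  k=1: a=1, p=1, q=1
  k=2: a=2, p=2, q=3
  k=3: a=3, p=7, q=10

7/10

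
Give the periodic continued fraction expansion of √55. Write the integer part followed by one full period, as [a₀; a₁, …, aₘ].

a₀ = ⌊√55⌋ = 7.

[7; 2, 2, 2, 14]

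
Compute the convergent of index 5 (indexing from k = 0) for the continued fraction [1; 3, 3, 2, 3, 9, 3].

957/734

Using pₖ = aₖpₖ₋₁ + pₖ₋₂, qₖ = aₖqₖ₋₁ + qₖ₋₂ (with p₋₁=1, p₋₂=0, q₋₁=0, q₋₂=1):
  k=0: a=1, p=1, q=1
  k=1: a=3, p=4, q=3
  k=2: a=3, p=13, q=10
  k=3: a=2, p=30, q=23
  k=4: a=3, p=103, q=79
  k=5: a=9, p=957, q=734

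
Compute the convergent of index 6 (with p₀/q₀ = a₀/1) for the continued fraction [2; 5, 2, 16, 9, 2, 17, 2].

Using pₖ = aₖpₖ₋₁ + pₖ₋₂, qₖ = aₖqₖ₋₁ + qₖ₋₂ (with p₋₁=1, p₋₂=0, q₋₁=0, q₋₂=1):
  k=0: a=2, p=2, q=1
  k=1: a=5, p=11, q=5
  k=2: a=2, p=24, q=11
  k=3: a=16, p=395, q=181
  k=4: a=9, p=3579, q=1640
  k=5: a=2, p=7553, q=3461
  k=6: a=17, p=131980, q=60477

131980/60477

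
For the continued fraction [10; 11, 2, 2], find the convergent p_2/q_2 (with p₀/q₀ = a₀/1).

Using pₖ = aₖpₖ₋₁ + pₖ₋₂, qₖ = aₖqₖ₋₁ + qₖ₋₂ (with p₋₁=1, p₋₂=0, q₋₁=0, q₋₂=1):
  k=0: a=10, p=10, q=1
  k=1: a=11, p=111, q=11
  k=2: a=2, p=232, q=23

232/23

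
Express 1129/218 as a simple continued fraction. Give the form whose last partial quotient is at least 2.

[5; 5, 1, 1, 2, 3, 2]

1129 = 5×218 + 39
218 = 5×39 + 23
39 = 1×23 + 16
23 = 1×16 + 7
16 = 2×7 + 2
7 = 3×2 + 1
2 = 2×1 + 0  (stop)
So 1129/218 = [5; 5, 1, 1, 2, 3, 2].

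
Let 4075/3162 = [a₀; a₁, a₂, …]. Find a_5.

4075 = 1·3162 + 913   →  a_0 = 1
3162 = 3·913 + 423   →  a_1 = 3
913 = 2·423 + 67   →  a_2 = 2
423 = 6·67 + 21   →  a_3 = 6
67 = 3·21 + 4   →  a_4 = 3
21 = 5·4 + 1   →  a_5 = 5

5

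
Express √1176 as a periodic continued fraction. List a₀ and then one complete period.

[34; 3, 2, 2, 2, 3, 68]

a₀ = ⌊√1176⌋ = 34.
With m₀=0, d₀=1 and mₖ₊₁ = dₖaₖ − mₖ, dₖ₊₁ = (n − mₖ₊₁²)/dₖ, aₖ₊₁ = ⌊(a₀+mₖ₊₁)/dₖ₊₁⌋:
  k=1: m=34, d=20, a=3
  k=2: m=26, d=25, a=2
  k=3: m=24, d=24, a=2
  k=4: m=24, d=25, a=2
  k=5: m=26, d=20, a=3
  k=6: m=34, d=1, a=68
d=1 and a=2a₀=68 at k=6, so the next step gives (m, d) = (34, 20) again — its k=1 value — and the period has length 6.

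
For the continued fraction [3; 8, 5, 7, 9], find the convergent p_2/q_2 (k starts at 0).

128/41

Using pₖ = aₖpₖ₋₁ + pₖ₋₂, qₖ = aₖqₖ₋₁ + qₖ₋₂ (with p₋₁=1, p₋₂=0, q₋₁=0, q₋₂=1):
  k=0: a=3, p=3, q=1
  k=1: a=8, p=25, q=8
  k=2: a=5, p=128, q=41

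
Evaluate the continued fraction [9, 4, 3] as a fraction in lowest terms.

Using pₖ = aₖpₖ₋₁ + pₖ₋₂ and qₖ = aₖqₖ₋₁ + qₖ₋₂:
  k=0: a=9, p=9, q=1
  k=1: a=4, p=37, q=4
  k=2: a=3, p=120, q=13

120/13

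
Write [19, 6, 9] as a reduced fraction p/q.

1054/55

Fold from the inside: start with 9/1.
  6 + 1/9 = 55/9
  19 + 9/55 = 1054/55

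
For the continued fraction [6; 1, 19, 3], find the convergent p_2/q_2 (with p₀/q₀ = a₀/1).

139/20

Using pₖ = aₖpₖ₋₁ + pₖ₋₂, qₖ = aₖqₖ₋₁ + qₖ₋₂ (with p₋₁=1, p₋₂=0, q₋₁=0, q₋₂=1):
  k=0: a=6, p=6, q=1
  k=1: a=1, p=7, q=1
  k=2: a=19, p=139, q=20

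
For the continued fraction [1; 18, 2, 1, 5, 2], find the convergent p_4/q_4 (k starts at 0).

Using pₖ = aₖpₖ₋₁ + pₖ₋₂, qₖ = aₖqₖ₋₁ + qₖ₋₂ (with p₋₁=1, p₋₂=0, q₋₁=0, q₋₂=1):
  k=0: a=1, p=1, q=1
  k=1: a=18, p=19, q=18
  k=2: a=2, p=39, q=37
  k=3: a=1, p=58, q=55
  k=4: a=5, p=329, q=312

329/312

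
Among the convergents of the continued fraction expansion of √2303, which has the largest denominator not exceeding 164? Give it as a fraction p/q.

4607/96

√2303 = [47; 1, 94, …] (period length 2).
Convergents:
  p_0/q_0 = 47/1
  p_1/q_1 = 48/1
  p_2/q_2 = 4559/95
  p_3/q_3 = 4607/96
  p_4/q_4 = 437617/9119
q_3 = 96 ≤ 164 < 9119 = q_4, so the answer is 4607/96.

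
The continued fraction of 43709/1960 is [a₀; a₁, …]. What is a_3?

19

43709 = 22·1960 + 589   →  a_0 = 22
1960 = 3·589 + 193   →  a_1 = 3
589 = 3·193 + 10   →  a_2 = 3
193 = 19·10 + 3   →  a_3 = 19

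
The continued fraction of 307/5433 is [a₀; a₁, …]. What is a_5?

3

307 = 0·5433 + 307   →  a_0 = 0
5433 = 17·307 + 214   →  a_1 = 17
307 = 1·214 + 93   →  a_2 = 1
214 = 2·93 + 28   →  a_3 = 2
93 = 3·28 + 9   →  a_4 = 3
28 = 3·9 + 1   →  a_5 = 3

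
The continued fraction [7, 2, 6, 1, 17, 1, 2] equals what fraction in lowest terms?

Using pₖ = aₖpₖ₋₁ + pₖ₋₂ and qₖ = aₖqₖ₋₁ + qₖ₋₂:
  k=0: a=7, p=7, q=1
  k=1: a=2, p=15, q=2
  k=2: a=6, p=97, q=13
  k=3: a=1, p=112, q=15
  k=4: a=17, p=2001, q=268
  k=5: a=1, p=2113, q=283
  k=6: a=2, p=6227, q=834

6227/834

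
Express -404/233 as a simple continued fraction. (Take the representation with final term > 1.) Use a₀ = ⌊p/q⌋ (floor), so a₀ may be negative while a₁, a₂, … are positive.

[-2; 3, 1, 3, 7, 2]

-404 = -2·233 + 62
233 = 3·62 + 47
62 = 1·47 + 15
47 = 3·15 + 2
15 = 7·2 + 1
2 = 2·1 + 0  (stop)
So -404/233 = [-2; 3, 1, 3, 7, 2].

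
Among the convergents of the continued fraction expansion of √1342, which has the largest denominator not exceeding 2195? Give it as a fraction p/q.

√1342 = [36; 1, 1, 1, 2, 1, 1, 1, 72, …] (period length 8).
Convergents:
  p_0/q_0 = 36/1
  p_1/q_1 = 37/1
  p_2/q_2 = 73/2
  p_3/q_3 = 110/3
  p_4/q_4 = 293/8
  p_5/q_5 = 403/11
  p_6/q_6 = 696/19
  p_7/q_7 = 1099/30
  p_8/q_8 = 79824/2179
  p_9/q_9 = 80923/2209
q_8 = 2179 ≤ 2195 < 2209 = q_9, so the answer is 79824/2179.

79824/2179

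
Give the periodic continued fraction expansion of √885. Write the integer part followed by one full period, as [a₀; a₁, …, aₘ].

a₀ = ⌊√885⌋ = 29.

[29; 1, 2, 1, 58]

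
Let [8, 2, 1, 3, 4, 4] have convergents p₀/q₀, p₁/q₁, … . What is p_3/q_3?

Using pₖ = aₖpₖ₋₁ + pₖ₋₂, qₖ = aₖqₖ₋₁ + qₖ₋₂ (with p₋₁=1, p₋₂=0, q₋₁=0, q₋₂=1):
  k=0: a=8, p=8, q=1
  k=1: a=2, p=17, q=2
  k=2: a=1, p=25, q=3
  k=3: a=3, p=92, q=11

92/11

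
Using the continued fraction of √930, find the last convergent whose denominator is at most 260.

7441/244

√930 = [30; 2, 60, …] (period length 2).
Convergents:
  p_0/q_0 = 30/1
  p_1/q_1 = 61/2
  p_2/q_2 = 3690/121
  p_3/q_3 = 7441/244
  p_4/q_4 = 450150/14761
q_3 = 244 ≤ 260 < 14761 = q_4, so the answer is 7441/244.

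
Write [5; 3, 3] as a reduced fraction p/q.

Using pₖ = aₖpₖ₋₁ + pₖ₋₂ and qₖ = aₖqₖ₋₁ + qₖ₋₂:
  k=0: a=5, p=5, q=1
  k=1: a=3, p=16, q=3
  k=2: a=3, p=53, q=10

53/10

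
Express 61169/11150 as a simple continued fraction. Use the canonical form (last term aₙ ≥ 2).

61169 = 5*11150 + 5419
11150 = 2*5419 + 312
5419 = 17*312 + 115
312 = 2*115 + 82
115 = 1*82 + 33
82 = 2*33 + 16
33 = 2*16 + 1
16 = 16*1 + 0  (stop)
So 61169/11150 = [5; 2, 17, 2, 1, 2, 2, 16].

[5; 2, 17, 2, 1, 2, 2, 16]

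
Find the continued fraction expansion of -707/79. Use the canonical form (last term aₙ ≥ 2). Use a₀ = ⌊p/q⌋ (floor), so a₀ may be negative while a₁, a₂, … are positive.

[-9; 19, 1, 3]

-707 = -9*79 + 4
79 = 19*4 + 3
4 = 1*3 + 1
3 = 3*1 + 0  (stop)
So -707/79 = [-9; 19, 1, 3].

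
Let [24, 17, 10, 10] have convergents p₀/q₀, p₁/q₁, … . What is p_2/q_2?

Using pₖ = aₖpₖ₋₁ + pₖ₋₂, qₖ = aₖqₖ₋₁ + qₖ₋₂ (with p₋₁=1, p₋₂=0, q₋₁=0, q₋₂=1):
  k=0: a=24, p=24, q=1
  k=1: a=17, p=409, q=17
  k=2: a=10, p=4114, q=171

4114/171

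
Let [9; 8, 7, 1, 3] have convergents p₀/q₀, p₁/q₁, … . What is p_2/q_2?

520/57

Using pₖ = aₖpₖ₋₁ + pₖ₋₂, qₖ = aₖqₖ₋₁ + qₖ₋₂ (with p₋₁=1, p₋₂=0, q₋₁=0, q₋₂=1):
  k=0: a=9, p=9, q=1
  k=1: a=8, p=73, q=8
  k=2: a=7, p=520, q=57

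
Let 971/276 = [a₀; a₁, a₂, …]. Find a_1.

1

971 = 3·276 + 143   →  a_0 = 3
276 = 1·143 + 133   →  a_1 = 1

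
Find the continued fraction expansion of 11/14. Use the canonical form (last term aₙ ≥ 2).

11 = 0·14 + 11
14 = 1·11 + 3
11 = 3·3 + 2
3 = 1·2 + 1
2 = 2·1 + 0  (stop)
So 11/14 = [0; 1, 3, 1, 2].

[0; 1, 3, 1, 2]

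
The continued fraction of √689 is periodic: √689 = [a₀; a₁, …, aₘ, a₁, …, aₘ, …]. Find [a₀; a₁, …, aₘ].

[26; 4, 52]

a₀ = ⌊√689⌋ = 26.
With m₀=0, d₀=1 and mₖ₊₁ = dₖaₖ − mₖ, dₖ₊₁ = (n − mₖ₊₁²)/dₖ, aₖ₊₁ = ⌊(a₀+mₖ₊₁)/dₖ₊₁⌋:
  k=1: m=26, d=13, a=4
  k=2: m=26, d=1, a=52
d=1 and a=2a₀=52 at k=2, so the next step gives (m, d) = (26, 13) again — its k=1 value — and the period has length 2.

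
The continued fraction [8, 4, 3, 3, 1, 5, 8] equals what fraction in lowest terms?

Using pₖ = aₖpₖ₋₁ + pₖ₋₂ and qₖ = aₖqₖ₋₁ + qₖ₋₂:
  k=0: a=8, p=8, q=1
  k=1: a=4, p=33, q=4
  k=2: a=3, p=107, q=13
  k=3: a=3, p=354, q=43
  k=4: a=1, p=461, q=56
  k=5: a=5, p=2659, q=323
  k=6: a=8, p=21733, q=2640

21733/2640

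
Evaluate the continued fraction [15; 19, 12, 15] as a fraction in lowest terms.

Using pₖ = aₖpₖ₋₁ + pₖ₋₂ and qₖ = aₖqₖ₋₁ + qₖ₋₂:
  k=0: a=15, p=15, q=1
  k=1: a=19, p=286, q=19
  k=2: a=12, p=3447, q=229
  k=3: a=15, p=51991, q=3454

51991/3454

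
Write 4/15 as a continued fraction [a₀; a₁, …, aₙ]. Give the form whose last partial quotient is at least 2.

4 = 0·15 + 4
15 = 3·4 + 3
4 = 1·3 + 1
3 = 3·1 + 0  (stop)
So 4/15 = [0; 3, 1, 3].

[0; 3, 1, 3]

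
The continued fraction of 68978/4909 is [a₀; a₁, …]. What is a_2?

68978 = 14·4909 + 252   →  a_0 = 14
4909 = 19·252 + 121   →  a_1 = 19
252 = 2·121 + 10   →  a_2 = 2

2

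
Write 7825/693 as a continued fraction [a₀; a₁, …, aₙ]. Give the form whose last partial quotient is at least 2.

[11; 3, 2, 3, 9, 3]

7825 = 11*693 + 202
693 = 3*202 + 87
202 = 2*87 + 28
87 = 3*28 + 3
28 = 9*3 + 1
3 = 3*1 + 0  (stop)
So 7825/693 = [11; 3, 2, 3, 9, 3].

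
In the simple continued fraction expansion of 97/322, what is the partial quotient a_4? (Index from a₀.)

1

97 = 0·322 + 97   →  a_0 = 0
322 = 3·97 + 31   →  a_1 = 3
97 = 3·31 + 4   →  a_2 = 3
31 = 7·4 + 3   →  a_3 = 7
4 = 1·3 + 1   →  a_4 = 1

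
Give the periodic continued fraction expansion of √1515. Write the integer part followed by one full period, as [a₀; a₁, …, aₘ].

a₀ = ⌊√1515⌋ = 38.

[38; 1, 11, 1, 76]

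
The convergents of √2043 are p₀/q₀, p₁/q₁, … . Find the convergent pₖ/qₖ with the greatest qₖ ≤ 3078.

√2043 = [45; 5, 90, …] (period length 2).
Convergents:
  p_0/q_0 = 45/1
  p_1/q_1 = 226/5
  p_2/q_2 = 20385/451
  p_3/q_3 = 102151/2260
  p_4/q_4 = 9213975/203851
q_3 = 2260 ≤ 3078 < 203851 = q_4, so the answer is 102151/2260.

102151/2260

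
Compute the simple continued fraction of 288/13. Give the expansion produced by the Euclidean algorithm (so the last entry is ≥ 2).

[22; 6, 2]

288 = 22*13 + 2
13 = 6*2 + 1
2 = 2*1 + 0  (stop)
So 288/13 = [22; 6, 2].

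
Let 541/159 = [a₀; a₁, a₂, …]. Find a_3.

15

541 = 3·159 + 64   →  a_0 = 3
159 = 2·64 + 31   →  a_1 = 2
64 = 2·31 + 2   →  a_2 = 2
31 = 15·2 + 1   →  a_3 = 15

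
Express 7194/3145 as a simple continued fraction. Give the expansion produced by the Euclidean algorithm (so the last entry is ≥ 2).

7194 = 2×3145 + 904
3145 = 3×904 + 433
904 = 2×433 + 38
433 = 11×38 + 15
38 = 2×15 + 8
15 = 1×8 + 7
8 = 1×7 + 1
7 = 7×1 + 0  (stop)
So 7194/3145 = [2; 3, 2, 11, 2, 1, 1, 7].

[2; 3, 2, 11, 2, 1, 1, 7]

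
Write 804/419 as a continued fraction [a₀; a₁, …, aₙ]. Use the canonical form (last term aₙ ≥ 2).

804 = 1×419 + 385
419 = 1×385 + 34
385 = 11×34 + 11
34 = 3×11 + 1
11 = 11×1 + 0  (stop)
So 804/419 = [1; 1, 11, 3, 11].

[1; 1, 11, 3, 11]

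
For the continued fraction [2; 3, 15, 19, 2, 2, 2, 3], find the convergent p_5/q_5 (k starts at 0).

Using pₖ = aₖpₖ₋₁ + pₖ₋₂, qₖ = aₖqₖ₋₁ + qₖ₋₂ (with p₋₁=1, p₋₂=0, q₋₁=0, q₋₂=1):
  k=0: a=2, p=2, q=1
  k=1: a=3, p=7, q=3
  k=2: a=15, p=107, q=46
  k=3: a=19, p=2040, q=877
  k=4: a=2, p=4187, q=1800
  k=5: a=2, p=10414, q=4477

10414/4477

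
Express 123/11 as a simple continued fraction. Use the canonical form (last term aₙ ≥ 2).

[11; 5, 2]

123 = 11×11 + 2
11 = 5×2 + 1
2 = 2×1 + 0  (stop)
So 123/11 = [11; 5, 2].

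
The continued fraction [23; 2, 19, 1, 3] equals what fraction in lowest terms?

Fold from the inside: start with 3/1.
  1 + 1/3 = 4/3
  19 + 3/4 = 79/4
  2 + 4/79 = 162/79
  23 + 79/162 = 3805/162

3805/162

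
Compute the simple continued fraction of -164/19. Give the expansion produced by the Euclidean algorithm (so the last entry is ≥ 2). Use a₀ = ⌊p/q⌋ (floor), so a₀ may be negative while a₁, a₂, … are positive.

[-9; 2, 1, 2, 2]

-164 = -9*19 + 7
19 = 2*7 + 5
7 = 1*5 + 2
5 = 2*2 + 1
2 = 2*1 + 0  (stop)
So -164/19 = [-9; 2, 1, 2, 2].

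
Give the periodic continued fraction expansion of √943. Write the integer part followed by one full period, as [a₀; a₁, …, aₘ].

a₀ = ⌊√943⌋ = 30.
With m₀=0, d₀=1 and mₖ₊₁ = dₖaₖ − mₖ, dₖ₊₁ = (n − mₖ₊₁²)/dₖ, aₖ₊₁ = ⌊(a₀+mₖ₊₁)/dₖ₊₁⌋:
  k=1: m=30, d=43, a=1
  k=2: m=13, d=18, a=2
  k=3: m=23, d=23, a=2
  k=4: m=23, d=18, a=2
  k=5: m=13, d=43, a=1
  k=6: m=30, d=1, a=60
d=1 and a=2a₀=60 at k=6, so the next step gives (m, d) = (30, 43) again — its k=1 value — and the period has length 6.

[30; 1, 2, 2, 2, 1, 60]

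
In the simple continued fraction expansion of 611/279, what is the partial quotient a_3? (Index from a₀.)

611 = 2·279 + 53   →  a_0 = 2
279 = 5·53 + 14   →  a_1 = 5
53 = 3·14 + 11   →  a_2 = 3
14 = 1·11 + 3   →  a_3 = 1

1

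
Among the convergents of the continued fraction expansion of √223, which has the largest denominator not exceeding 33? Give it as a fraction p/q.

224/15

√223 = [14; 1, 13, 1, 28, …] (period length 4).
Convergents:
  p_0/q_0 = 14/1
  p_1/q_1 = 15/1
  p_2/q_2 = 209/14
  p_3/q_3 = 224/15
  p_4/q_4 = 6481/434
q_3 = 15 ≤ 33 < 434 = q_4, so the answer is 224/15.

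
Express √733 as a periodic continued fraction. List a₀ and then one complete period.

a₀ = ⌊√733⌋ = 27.
With m₀=0, d₀=1 and mₖ₊₁ = dₖaₖ − mₖ, dₖ₊₁ = (n − mₖ₊₁²)/dₖ, aₖ₊₁ = ⌊(a₀+mₖ₊₁)/dₖ₊₁⌋:
  k=1: m=27, d=4, a=13
  k=2: m=25, d=27, a=1
  k=3: m=2, d=27, a=1
  k=4: m=25, d=4, a=13
  k=5: m=27, d=1, a=54
d=1 and a=2a₀=54 at k=5, so the next step gives (m, d) = (27, 4) again — its k=1 value — and the period has length 5.

[27; 13, 1, 1, 13, 54]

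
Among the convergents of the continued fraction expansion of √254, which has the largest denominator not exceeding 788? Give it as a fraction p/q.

√254 = [15; 1, 14, 1, 30, …] (period length 4).
Convergents:
  p_0/q_0 = 15/1
  p_1/q_1 = 16/1
  p_2/q_2 = 239/15
  p_3/q_3 = 255/16
  p_4/q_4 = 7889/495
  p_5/q_5 = 8144/511
  p_6/q_6 = 121905/7649
q_5 = 511 ≤ 788 < 7649 = q_6, so the answer is 8144/511.

8144/511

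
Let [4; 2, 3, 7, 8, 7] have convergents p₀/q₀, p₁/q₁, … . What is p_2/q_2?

Using pₖ = aₖpₖ₋₁ + pₖ₋₂, qₖ = aₖqₖ₋₁ + qₖ₋₂ (with p₋₁=1, p₋₂=0, q₋₁=0, q₋₂=1):
  k=0: a=4, p=4, q=1
  k=1: a=2, p=9, q=2
  k=2: a=3, p=31, q=7

31/7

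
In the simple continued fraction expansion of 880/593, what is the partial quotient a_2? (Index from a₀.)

880 = 1·593 + 287   →  a_0 = 1
593 = 2·287 + 19   →  a_1 = 2
287 = 15·19 + 2   →  a_2 = 15

15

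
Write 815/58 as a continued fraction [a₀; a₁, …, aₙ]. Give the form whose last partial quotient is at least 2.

[14; 19, 3]

815 = 14×58 + 3
58 = 19×3 + 1
3 = 3×1 + 0  (stop)
So 815/58 = [14; 19, 3].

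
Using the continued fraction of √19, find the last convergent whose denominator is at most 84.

√19 = [4; 2, 1, 3, 1, 2, 8, …] (period length 6).
Convergents:
  p_0/q_0 = 4/1
  p_1/q_1 = 9/2
  p_2/q_2 = 13/3
  p_3/q_3 = 48/11
  p_4/q_4 = 61/14
  p_5/q_5 = 170/39
  p_6/q_6 = 1421/326
q_5 = 39 ≤ 84 < 326 = q_6, so the answer is 170/39.

170/39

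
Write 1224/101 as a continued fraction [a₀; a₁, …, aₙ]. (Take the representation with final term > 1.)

1224 = 12×101 + 12
101 = 8×12 + 5
12 = 2×5 + 2
5 = 2×2 + 1
2 = 2×1 + 0  (stop)
So 1224/101 = [12; 8, 2, 2, 2].

[12; 8, 2, 2, 2]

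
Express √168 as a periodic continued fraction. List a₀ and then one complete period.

a₀ = ⌊√168⌋ = 12.
With m₀=0, d₀=1 and mₖ₊₁ = dₖaₖ − mₖ, dₖ₊₁ = (n − mₖ₊₁²)/dₖ, aₖ₊₁ = ⌊(a₀+mₖ₊₁)/dₖ₊₁⌋:
  k=1: m=12, d=24, a=1
  k=2: m=12, d=1, a=24
d=1 and a=2a₀=24 at k=2, so the next step gives (m, d) = (12, 24) again — its k=1 value — and the period has length 2.

[12; 1, 24]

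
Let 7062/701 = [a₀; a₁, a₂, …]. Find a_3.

12

7062 = 10·701 + 52   →  a_0 = 10
701 = 13·52 + 25   →  a_1 = 13
52 = 2·25 + 2   →  a_2 = 2
25 = 12·2 + 1   →  a_3 = 12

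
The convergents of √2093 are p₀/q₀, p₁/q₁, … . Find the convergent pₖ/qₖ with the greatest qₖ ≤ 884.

16790/367

√2093 = [45; 1, 2, 1, 90, …] (period length 4).
Convergents:
  p_0/q_0 = 45/1
  p_1/q_1 = 46/1
  p_2/q_2 = 137/3
  p_3/q_3 = 183/4
  p_4/q_4 = 16607/363
  p_5/q_5 = 16790/367
  p_6/q_6 = 50187/1097
q_5 = 367 ≤ 884 < 1097 = q_6, so the answer is 16790/367.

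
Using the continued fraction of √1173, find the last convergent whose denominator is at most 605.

√1173 = [34; 4, 68, …] (period length 2).
Convergents:
  p_0/q_0 = 34/1
  p_1/q_1 = 137/4
  p_2/q_2 = 9350/273
  p_3/q_3 = 37537/1096
q_2 = 273 ≤ 605 < 1096 = q_3, so the answer is 9350/273.

9350/273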